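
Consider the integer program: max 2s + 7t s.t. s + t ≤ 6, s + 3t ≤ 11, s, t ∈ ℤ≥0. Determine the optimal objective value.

25

The continuous relaxation peaks at (0, 3.67) with value 25.67; rounding to a feasible lattice point costs some objective.
(s,t)=(2,3) is feasible, giving 25.
(s,t)=(1,3) is feasible, giving 23.
(s,t)=(0,3) is feasible, giving 21.
(s,t)=(3,2) is feasible, giving 20.
No feasible integer point exceeds 25.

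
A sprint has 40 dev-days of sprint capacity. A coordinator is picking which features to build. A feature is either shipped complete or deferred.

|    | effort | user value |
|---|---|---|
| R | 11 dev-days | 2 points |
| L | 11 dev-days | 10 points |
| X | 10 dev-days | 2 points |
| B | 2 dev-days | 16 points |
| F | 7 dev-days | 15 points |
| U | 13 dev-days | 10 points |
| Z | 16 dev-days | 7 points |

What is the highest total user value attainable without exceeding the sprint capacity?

This is a 0-1 knapsack instance.
Allowing fractional choices, the relaxed optimum would be about 54.1, but features are indivisible.
L + B + F + U: effort 11 + 2 + 7 + 13 = 33 ≤ 40, user value 10 + 16 + 15 + 10 = 51.
L + B + F + Z: effort 11 + 2 + 7 + 16 = 36 ≤ 40, user value 10 + 16 + 15 + 7 = 48.
Best is L, B, F, and U with total user value 51.

51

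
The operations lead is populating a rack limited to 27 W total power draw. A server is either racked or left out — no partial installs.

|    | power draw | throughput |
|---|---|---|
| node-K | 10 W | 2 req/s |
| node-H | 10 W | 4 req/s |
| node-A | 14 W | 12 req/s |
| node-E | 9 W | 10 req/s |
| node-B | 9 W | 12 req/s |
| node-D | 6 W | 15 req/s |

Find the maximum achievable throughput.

37

This is an integer program with binary decision variables.
Allowing fractional choices, the relaxed optimum would be about 39.6, but servers are indivisible.
node-E + node-B + node-D: power draw 9 + 9 + 6 = 24 ≤ 27, throughput 10 + 12 + 15 = 37.
node-H + node-B + node-D: power draw 10 + 9 + 6 = 25 ≤ 27, throughput 4 + 12 + 15 = 31.
Best is node-E, node-B, and node-D with total throughput 37.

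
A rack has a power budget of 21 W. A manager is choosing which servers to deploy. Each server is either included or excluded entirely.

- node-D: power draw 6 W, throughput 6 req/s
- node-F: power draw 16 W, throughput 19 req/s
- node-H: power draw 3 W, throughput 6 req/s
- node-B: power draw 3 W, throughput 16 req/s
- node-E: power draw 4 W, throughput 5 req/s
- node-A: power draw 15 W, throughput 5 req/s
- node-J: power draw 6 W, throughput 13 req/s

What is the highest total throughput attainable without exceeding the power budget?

41

Allowing fractional choices, the relaxed optimum would be about 45.9, but servers are indivisible.
node-D + node-B + node-E + node-J: power draw 6 + 3 + 4 + 6 = 19 ≤ 21, throughput 6 + 16 + 5 + 13 = 40.
node-D + node-H + node-B + node-J: power draw 6 + 3 + 3 + 6 = 18 ≤ 21, throughput 6 + 6 + 16 + 13 = 41.
node-H + node-B + node-E + node-J: power draw 3 + 3 + 4 + 6 = 16 ≤ 21, throughput 6 + 16 + 5 + 13 = 40.
Best is node-D, node-H, node-B, and node-J with total throughput 41.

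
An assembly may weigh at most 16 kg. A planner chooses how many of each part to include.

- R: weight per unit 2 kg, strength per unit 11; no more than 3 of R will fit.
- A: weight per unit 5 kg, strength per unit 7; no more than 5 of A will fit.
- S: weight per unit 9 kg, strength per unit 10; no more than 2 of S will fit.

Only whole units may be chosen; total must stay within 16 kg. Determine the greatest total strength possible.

47

R has the best ratio (11/2); taking only R gives at most 3×11 = 33 (stopped by the supply cap of 3).
Mixing does better — 3×R and 2×A: weight 16 ≤ 16, strength 3·11 + 2·7 = 47.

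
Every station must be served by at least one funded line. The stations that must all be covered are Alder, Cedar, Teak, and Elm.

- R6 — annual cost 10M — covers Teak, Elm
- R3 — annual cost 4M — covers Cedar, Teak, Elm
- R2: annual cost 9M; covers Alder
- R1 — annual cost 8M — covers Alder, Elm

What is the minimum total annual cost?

12

Choose R3 and R1: together they cover Alder, Cedar, Teak, Elm — every station.
Total annual cost: 4 + 8 = 12.
No cover costs less than 12.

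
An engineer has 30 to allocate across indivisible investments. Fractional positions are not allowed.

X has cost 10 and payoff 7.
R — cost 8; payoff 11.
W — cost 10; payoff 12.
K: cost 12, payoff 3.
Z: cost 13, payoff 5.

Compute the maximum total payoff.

30

Allowing fractional choices, the relaxed optimum would be about 30.8, but investments are indivisible.
R + W: cost 8 + 10 = 18 ≤ 30, payoff 11 + 12 = 23.
R + W + K: cost 8 + 10 + 12 = 30 ≤ 30, payoff 11 + 12 + 3 = 26.
X + R + W: cost 10 + 8 + 10 = 28 ≤ 30, payoff 7 + 11 + 12 = 30.
Best is X, R, and W with total payoff 30.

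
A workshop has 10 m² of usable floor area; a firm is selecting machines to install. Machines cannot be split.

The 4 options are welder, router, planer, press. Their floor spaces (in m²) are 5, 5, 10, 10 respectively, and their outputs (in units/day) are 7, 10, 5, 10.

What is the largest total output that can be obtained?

welder + router: floor space 5 + 5 = 10 ≤ 10, output 7 + 10 = 17.
router: floor space 5 ≤ 10, output 10.
Best is welder and router with total output 17.

17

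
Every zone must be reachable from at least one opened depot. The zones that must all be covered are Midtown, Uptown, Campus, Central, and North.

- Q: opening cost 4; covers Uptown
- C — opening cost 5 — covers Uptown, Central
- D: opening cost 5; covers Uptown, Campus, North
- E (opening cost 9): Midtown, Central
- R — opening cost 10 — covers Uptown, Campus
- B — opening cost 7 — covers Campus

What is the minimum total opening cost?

Choose D and E: together they cover Midtown, Uptown, Campus, Central, North — every zone.
Total opening cost: 5 + 9 = 14.

14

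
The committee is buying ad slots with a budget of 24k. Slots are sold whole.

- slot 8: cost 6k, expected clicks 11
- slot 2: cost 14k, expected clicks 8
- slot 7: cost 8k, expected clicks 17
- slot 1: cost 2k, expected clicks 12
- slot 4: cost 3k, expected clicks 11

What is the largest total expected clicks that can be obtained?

Take slot 8, slot 7, slot 1, and slot 4: cost 6 + 8 + 2 + 3 = 19 ≤ 24, expected clicks 11 + 17 + 12 + 11 = 51.
No other feasible combination does better.

51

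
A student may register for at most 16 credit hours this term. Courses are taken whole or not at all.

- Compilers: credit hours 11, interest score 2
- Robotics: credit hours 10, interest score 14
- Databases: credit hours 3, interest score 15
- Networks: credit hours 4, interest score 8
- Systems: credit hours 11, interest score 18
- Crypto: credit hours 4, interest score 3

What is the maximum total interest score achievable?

Treat it as a binary knapsack problem.
Allowing fractional choices, the relaxed optimum would be about 37.7, but courses are indivisible.
Databases + Networks + Crypto: credit hours 3 + 4 + 4 = 11 ≤ 16, interest score 15 + 8 + 3 = 26.
Databases + Systems: credit hours 3 + 11 = 14 ≤ 16, interest score 15 + 18 = 33.
Robotics + Databases: credit hours 10 + 3 = 13 ≤ 16, interest score 14 + 15 = 29.
Best is Databases and Systems with total interest score 33.

33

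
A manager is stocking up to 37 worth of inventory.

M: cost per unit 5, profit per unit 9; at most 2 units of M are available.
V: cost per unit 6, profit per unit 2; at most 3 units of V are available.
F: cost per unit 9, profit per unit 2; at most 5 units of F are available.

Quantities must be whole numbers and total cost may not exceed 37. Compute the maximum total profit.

This is a bounded integer knapsack.
Take 2×M, 3×V, and 1×F: cost 37 ≤ 37, profit 2·9 + 3·2 + 1·2 = 26.
M has the best ratio (9/5) and is taken to its limit of 2; remaining capacity is filled optimally with the others.

26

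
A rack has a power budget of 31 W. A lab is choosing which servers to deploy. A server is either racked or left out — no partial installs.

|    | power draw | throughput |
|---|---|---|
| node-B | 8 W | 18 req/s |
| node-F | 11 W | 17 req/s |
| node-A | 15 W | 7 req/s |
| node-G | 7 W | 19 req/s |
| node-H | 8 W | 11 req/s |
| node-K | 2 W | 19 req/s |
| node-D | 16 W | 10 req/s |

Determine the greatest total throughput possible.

node-B + node-G + node-H + node-K: power draw 8 + 7 + 8 + 2 = 25 ≤ 31, throughput 18 + 19 + 11 + 19 = 67.
node-B + node-F + node-G + node-K: power draw 8 + 11 + 7 + 2 = 28 ≤ 31, throughput 18 + 17 + 19 + 19 = 73.
Best is node-B, node-F, node-G, and node-K with total throughput 73.

73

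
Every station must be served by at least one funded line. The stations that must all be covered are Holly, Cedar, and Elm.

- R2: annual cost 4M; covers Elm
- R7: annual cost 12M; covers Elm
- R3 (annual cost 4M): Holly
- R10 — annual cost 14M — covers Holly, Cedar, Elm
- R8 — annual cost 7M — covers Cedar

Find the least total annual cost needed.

This is a weighted set-cover instance.
The greedy cost-per-new-station heuristic would pick R2, R3, and R8 for 15, but a cheaper cover exists.
R10 alone covers Holly, Cedar, Elm — every station.
Total annual cost: 14.
No cover costs less than 14.

14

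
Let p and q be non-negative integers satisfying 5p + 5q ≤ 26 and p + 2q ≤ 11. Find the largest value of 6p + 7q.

35

The continuous relaxation peaks at (0, 5.2) with value 36.40; rounding to a feasible lattice point costs some objective.
(p,q)=(0,5): 5·0+5·5=25≤26, 1·0+2·5=10≤11, objective 35.
(p,q)=(1,4): 5·1+5·4=25≤26, 1·1+2·4=9≤11, objective 34.
(p,q)=(0,4): 5·0+5·4=20≤26, 1·0+2·4=8≤11, objective 28.
No feasible integer point exceeds 35.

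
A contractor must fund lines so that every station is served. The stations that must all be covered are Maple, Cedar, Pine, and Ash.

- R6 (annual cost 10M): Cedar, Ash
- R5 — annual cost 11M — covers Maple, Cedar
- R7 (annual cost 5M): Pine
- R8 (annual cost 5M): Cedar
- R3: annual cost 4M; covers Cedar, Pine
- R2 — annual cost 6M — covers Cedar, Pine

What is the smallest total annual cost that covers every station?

Choose R6, R5, and R3: together they cover Maple, Cedar, Pine, Ash — every station.
Total annual cost: 10 + 11 + 4 = 25.

25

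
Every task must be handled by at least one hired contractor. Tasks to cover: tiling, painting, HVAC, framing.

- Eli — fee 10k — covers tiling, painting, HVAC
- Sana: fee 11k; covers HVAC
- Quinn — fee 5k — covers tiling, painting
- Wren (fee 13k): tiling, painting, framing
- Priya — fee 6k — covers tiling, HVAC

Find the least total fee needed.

19

The greedy cost-per-new-task heuristic would pick Quinn, Priya, and Wren for 24, but a cheaper cover exists.
Choose Wren and Priya: together they cover tiling, painting, HVAC, framing — every task.
Total fee: 13 + 6 = 19.
No cover costs less than 19.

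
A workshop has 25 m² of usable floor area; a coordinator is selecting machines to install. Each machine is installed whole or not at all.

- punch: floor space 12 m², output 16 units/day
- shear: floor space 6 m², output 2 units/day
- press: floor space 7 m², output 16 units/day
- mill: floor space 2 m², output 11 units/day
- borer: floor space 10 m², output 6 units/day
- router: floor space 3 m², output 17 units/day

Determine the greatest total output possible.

60

press + mill + borer + router: floor space 7 + 2 + 10 + 3 = 22 ≤ 25, output 16 + 11 + 6 + 17 = 50.
punch + press + mill + router: floor space 12 + 7 + 2 + 3 = 24 ≤ 25, output 16 + 16 + 11 + 17 = 60.
punch + press + router: floor space 12 + 7 + 3 = 22 ≤ 25, output 16 + 16 + 17 = 49.
Best is punch, press, mill, and router with total output 60.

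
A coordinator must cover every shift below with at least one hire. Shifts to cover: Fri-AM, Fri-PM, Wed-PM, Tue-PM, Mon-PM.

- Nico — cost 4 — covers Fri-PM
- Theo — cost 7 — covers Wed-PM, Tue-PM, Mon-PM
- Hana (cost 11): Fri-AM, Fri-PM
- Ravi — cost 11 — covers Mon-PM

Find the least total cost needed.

This is an integer covering problem.
The greedy cost-per-new-shift heuristic would pick Theo, Nico, and Hana for 22, but a cheaper cover exists.
Choose Theo and Hana: together they cover Fri-AM, Fri-PM, Wed-PM, Tue-PM, Mon-PM — every shift.
Total cost: 7 + 11 = 18.
No cover costs less than 18.

18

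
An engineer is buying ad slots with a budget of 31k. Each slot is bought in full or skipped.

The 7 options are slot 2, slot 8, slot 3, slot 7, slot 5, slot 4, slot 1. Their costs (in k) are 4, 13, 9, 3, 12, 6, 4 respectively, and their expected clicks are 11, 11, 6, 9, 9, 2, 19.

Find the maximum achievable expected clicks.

Treat it as a binary knapsack problem.
slot 2 + slot 8 + slot 7 + slot 1: cost 4 + 13 + 3 + 4 = 24 ≤ 31, expected clicks 11 + 11 + 9 + 19 = 50.
slot 2 + slot 7 + slot 5 + slot 4 + slot 1: cost 4 + 3 + 12 + 6 + 4 = 29 ≤ 31, expected clicks 11 + 9 + 9 + 2 + 19 = 50.
slot 2 + slot 8 + slot 7 + slot 4 + slot 1: cost 4 + 13 + 3 + 6 + 4 = 30 ≤ 31, expected clicks 11 + 11 + 9 + 2 + 19 = 52.
Best is slot 2, slot 8, slot 7, slot 4, and slot 1 with total expected clicks 52.

52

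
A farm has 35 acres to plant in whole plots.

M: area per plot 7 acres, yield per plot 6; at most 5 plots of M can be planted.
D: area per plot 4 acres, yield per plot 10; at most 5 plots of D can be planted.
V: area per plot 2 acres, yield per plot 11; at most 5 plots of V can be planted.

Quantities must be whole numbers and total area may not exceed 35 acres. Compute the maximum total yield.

105

This is a bounded integer knapsack.
V has the best ratio (11/2); taking only V gives at most 5×11 = 55 (stopped by the supply cap of 5).
Mixing does better — 5×D and 5×V: area 30 ≤ 35, yield 5·10 + 5·11 = 105.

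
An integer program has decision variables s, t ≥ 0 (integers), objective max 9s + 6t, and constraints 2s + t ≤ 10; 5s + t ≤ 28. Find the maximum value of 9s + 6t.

60

(s,t)=(0,10): 2·0+1·10=10≤10, 5·0+1·10=10≤28, objective 60.
(s,t)=(0,9): 2·0+1·9=9≤10, 5·0+1·9=9≤28, objective 54.
The best lattice point is (0,10), giving 60.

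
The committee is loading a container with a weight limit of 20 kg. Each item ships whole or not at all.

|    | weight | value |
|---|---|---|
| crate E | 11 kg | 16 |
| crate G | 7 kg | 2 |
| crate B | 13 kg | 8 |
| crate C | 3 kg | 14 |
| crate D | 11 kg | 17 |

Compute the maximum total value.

Take crate C and crate D: weight 3 + 11 = 14 ≤ 20, value 14 + 17 = 31.
No other feasible combination does better.

31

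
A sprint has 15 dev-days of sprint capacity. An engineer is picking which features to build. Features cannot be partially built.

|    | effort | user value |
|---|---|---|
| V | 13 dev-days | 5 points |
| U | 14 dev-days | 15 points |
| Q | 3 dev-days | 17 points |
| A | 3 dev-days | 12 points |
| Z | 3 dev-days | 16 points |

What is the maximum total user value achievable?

This is a 0-1 knapsack instance.
Q + A + Z: effort 3 + 3 + 3 = 9 ≤ 15, user value 17 + 12 + 16 = 45.
Q + A: effort 3 + 3 = 6 ≤ 15, user value 17 + 12 = 29.
Q + Z: effort 3 + 3 = 6 ≤ 15, user value 17 + 16 = 33.
Best is Q, A, and Z with total user value 45.

45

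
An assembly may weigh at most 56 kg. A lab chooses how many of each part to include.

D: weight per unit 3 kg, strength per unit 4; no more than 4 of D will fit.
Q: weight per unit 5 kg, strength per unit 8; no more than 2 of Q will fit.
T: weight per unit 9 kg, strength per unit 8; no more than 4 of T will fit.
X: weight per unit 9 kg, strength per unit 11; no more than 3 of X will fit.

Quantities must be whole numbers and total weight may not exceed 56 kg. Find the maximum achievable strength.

This is a bounded integer knapsack.
Q has the best ratio (8/5); taking only Q gives at most 2×8 = 16 (stopped by the supply cap of 2).
Mixing does better — 3×D, 2×Q, 1×T, and 3×X: weight 55 ≤ 56, strength 3·4 + 2·8 + 1·8 + 3·11 = 69.

69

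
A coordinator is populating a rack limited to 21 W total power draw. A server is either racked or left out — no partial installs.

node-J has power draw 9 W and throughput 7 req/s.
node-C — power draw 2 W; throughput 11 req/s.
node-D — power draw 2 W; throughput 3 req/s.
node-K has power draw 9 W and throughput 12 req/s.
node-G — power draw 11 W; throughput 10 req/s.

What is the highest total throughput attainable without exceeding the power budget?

Take node-J, node-C, and node-K: power draw 9 + 2 + 9 = 20 ≤ 21, throughput 7 + 11 + 12 = 30.
No other feasible combination does better.

30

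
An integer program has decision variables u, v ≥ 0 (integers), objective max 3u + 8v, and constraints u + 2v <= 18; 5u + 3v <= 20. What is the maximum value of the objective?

The continuous relaxation peaks at (0, 6.67) with value 53.33; rounding to a feasible lattice point costs some objective.
(u,v)=(0,6): 1·0+2·6=12≤18, 5·0+3·6=18≤20, objective 48.
(u,v)=(1,5): 1·1+2·5=11≤18, 5·1+3·5=20≤20, objective 43.
No feasible integer point exceeds 48.

48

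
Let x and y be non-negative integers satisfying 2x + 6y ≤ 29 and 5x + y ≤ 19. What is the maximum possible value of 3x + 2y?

15

(x,y)=(3,3): 2·3+6·3=24≤29, 5·3+1·3=18≤19, objective 15.
(x,y)=(2,4): 2·2+6·4=28≤29, 5·2+1·4=14≤19, objective 14.
(x,y)=(3,2): 2·3+6·2=18≤29, 5·3+1·2=17≤19, objective 13.
No feasible integer point exceeds 15.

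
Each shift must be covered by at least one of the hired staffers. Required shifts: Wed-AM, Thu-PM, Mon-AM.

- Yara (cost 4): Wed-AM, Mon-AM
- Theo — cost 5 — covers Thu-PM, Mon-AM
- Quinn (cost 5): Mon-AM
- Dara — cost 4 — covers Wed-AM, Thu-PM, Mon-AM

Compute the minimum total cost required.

4

This is a weighted set-cover instance.
Dara alone covers Wed-AM, Thu-PM, Mon-AM — every shift.
Total cost: 4.
No cover costs less than 4.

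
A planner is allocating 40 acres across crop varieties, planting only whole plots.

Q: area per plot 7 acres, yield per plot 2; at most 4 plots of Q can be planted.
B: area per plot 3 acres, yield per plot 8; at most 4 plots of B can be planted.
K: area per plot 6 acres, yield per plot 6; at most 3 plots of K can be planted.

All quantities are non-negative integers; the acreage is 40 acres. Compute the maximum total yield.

4×B and 3×K: area 30 ≤ 40, yield 4·8 + 3·6 = 50.
1×Q, 4×B, and 3×K: area 37 ≤ 40, yield 1·2 + 4·8 + 3·6 = 52.
Best is 52.

52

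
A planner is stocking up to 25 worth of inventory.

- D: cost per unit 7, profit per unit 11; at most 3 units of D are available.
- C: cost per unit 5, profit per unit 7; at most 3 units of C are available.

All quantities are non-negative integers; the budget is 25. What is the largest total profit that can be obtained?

3×D: cost 21 ≤ 25, profit 3·11 = 33.
2×D and 2×C: cost 24 ≤ 25, profit 2·11 + 2·7 = 36.
Best is 36.

36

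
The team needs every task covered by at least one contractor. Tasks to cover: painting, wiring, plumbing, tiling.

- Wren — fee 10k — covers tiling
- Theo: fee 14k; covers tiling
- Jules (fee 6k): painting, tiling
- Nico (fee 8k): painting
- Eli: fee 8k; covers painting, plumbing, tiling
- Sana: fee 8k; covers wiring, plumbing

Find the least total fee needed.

14

The greedy cost-per-new-task heuristic would pick Eli and Sana for 16, but a cheaper cover exists.
Choose Jules and Sana: together they cover painting, wiring, plumbing, tiling — every task.
Total fee: 6 + 8 = 14.
No cover costs less than 14.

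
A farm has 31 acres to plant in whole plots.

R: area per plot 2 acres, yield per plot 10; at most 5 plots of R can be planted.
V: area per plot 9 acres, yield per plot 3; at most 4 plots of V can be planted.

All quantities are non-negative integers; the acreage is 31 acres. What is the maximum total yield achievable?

56

This is a bounded integer knapsack.
5×R and 2×V: area 28 ≤ 31, yield 5·10 + 2·3 = 56.
5×R and 1×V: area 19 ≤ 31, yield 5·10 + 1·3 = 53.
Best is 56.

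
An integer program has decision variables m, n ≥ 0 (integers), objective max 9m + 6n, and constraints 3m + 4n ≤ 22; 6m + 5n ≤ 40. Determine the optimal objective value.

54

The continuous relaxation peaks at (6.67, 0) with value 60.00; rounding to a feasible lattice point costs some objective.
(m,n)=(6,0): 3·6+4·0=18≤22, 6·6+5·0=36≤40, objective 54.
(m,n)=(5,1): 3·5+4·1=19≤22, 6·5+5·1=35≤40, objective 51.
(m,n)=(5,0): 3·5+4·0=15≤22, 6·5+5·0=30≤40, objective 45.
No feasible integer point exceeds 54.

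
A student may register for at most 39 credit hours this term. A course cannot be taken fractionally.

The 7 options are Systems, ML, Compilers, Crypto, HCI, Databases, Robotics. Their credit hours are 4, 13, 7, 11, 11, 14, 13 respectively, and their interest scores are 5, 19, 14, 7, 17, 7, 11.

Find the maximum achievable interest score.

This is a 0-1 knapsack instance.
ML + Compilers + HCI: credit hours 13 + 7 + 11 = 31 ≤ 39, interest score 19 + 14 + 17 = 50.
Systems + ML + Compilers + HCI: credit hours 4 + 13 + 7 + 11 = 35 ≤ 39, interest score 5 + 19 + 14 + 17 = 55.
Systems + ML + Compilers + Robotics: credit hours 4 + 13 + 7 + 13 = 37 ≤ 39, interest score 5 + 19 + 14 + 11 = 49.
Best is Systems, ML, Compilers, and HCI with total interest score 55.

55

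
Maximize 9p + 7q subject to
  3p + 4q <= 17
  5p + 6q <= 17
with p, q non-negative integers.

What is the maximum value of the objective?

27

Relaxing integrality, the LP optimum is 30.60 at (p,q) = (3.4, 0), which is not an integer point.
(p,q)=(3,0): 3·3+4·0=9≤17, 5·3+6·0=15≤17, objective 27.
(p,q)=(2,1): 3·2+4·1=10≤17, 5·2+6·1=16≤17, objective 25.
(p,q)=(2,0): 3·2+4·0=6≤17, 5·2+6·0=10≤17, objective 18.
The best lattice point is (3,0), giving 27.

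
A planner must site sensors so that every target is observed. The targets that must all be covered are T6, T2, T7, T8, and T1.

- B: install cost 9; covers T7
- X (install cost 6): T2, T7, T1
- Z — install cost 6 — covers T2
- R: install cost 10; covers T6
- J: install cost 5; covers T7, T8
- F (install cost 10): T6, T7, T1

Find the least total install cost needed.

Choose X, R, and J: together they cover T6, T2, T7, T8, T1 — every target.
Total install cost: 6 + 10 + 5 = 21.
No cover costs less than 21.

21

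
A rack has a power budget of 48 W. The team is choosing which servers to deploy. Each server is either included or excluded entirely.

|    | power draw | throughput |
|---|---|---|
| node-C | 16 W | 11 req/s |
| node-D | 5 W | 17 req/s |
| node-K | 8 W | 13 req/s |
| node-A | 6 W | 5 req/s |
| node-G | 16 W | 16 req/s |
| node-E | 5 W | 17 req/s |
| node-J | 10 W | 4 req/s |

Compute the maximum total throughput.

This is an integer program with binary decision variables.
node-D + node-K + node-A + node-G + node-E: power draw 5 + 8 + 6 + 16 + 5 = 40 ≤ 48, throughput 17 + 13 + 5 + 16 + 17 = 68.
node-C + node-D + node-A + node-G + node-E: power draw 16 + 5 + 6 + 16 + 5 = 48 ≤ 48, throughput 11 + 17 + 5 + 16 + 17 = 66.
node-D + node-K + node-G + node-E + node-J: power draw 5 + 8 + 16 + 5 + 10 = 44 ≤ 48, throughput 17 + 13 + 16 + 17 + 4 = 67.
Best is node-D, node-K, node-A, node-G, and node-E with total throughput 68.

68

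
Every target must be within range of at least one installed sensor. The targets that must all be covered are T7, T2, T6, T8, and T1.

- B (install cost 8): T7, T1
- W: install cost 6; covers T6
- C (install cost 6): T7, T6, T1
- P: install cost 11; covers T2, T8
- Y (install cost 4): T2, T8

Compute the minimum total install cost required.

Choose C and Y: together they cover T7, T2, T6, T8, T1 — every target.
Total install cost: 6 + 4 = 10.
No cover costs less than 10.

10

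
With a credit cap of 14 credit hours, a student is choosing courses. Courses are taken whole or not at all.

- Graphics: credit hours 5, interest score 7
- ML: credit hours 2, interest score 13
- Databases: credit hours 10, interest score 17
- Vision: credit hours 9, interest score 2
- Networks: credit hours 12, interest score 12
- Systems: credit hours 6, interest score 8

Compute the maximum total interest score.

Allowing fractional choices, the relaxed optimum would be about 32.8, but courses are indivisible.
ML + Databases: credit hours 2 + 10 = 12 ≤ 14, interest score 13 + 17 = 30.
Graphics + ML + Systems: credit hours 5 + 2 + 6 = 13 ≤ 14, interest score 7 + 13 + 8 = 28.
Best is ML and Databases with total interest score 30.

30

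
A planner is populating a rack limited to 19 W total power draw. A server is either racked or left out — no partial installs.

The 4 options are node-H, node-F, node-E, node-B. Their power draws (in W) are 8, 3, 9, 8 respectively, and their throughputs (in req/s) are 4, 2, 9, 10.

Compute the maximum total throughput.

19

Allowing fractional choices, the relaxed optimum would be about 20.3, but servers are indivisible.
node-H + node-F + node-B: power draw 8 + 3 + 8 = 19 ≤ 19, throughput 4 + 2 + 10 = 16.
node-E + node-B: power draw 9 + 8 = 17 ≤ 19, throughput 9 + 10 = 19.
node-H + node-B: power draw 8 + 8 = 16 ≤ 19, throughput 4 + 10 = 14.
Best is node-E and node-B with total throughput 19.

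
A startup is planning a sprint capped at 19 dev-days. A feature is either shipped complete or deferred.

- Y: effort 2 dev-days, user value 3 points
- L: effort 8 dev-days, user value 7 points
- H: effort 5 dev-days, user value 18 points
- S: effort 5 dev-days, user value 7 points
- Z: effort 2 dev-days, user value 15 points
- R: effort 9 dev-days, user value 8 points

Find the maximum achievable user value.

44

This is a 0-1 knapsack instance.
Allowing fractional choices, the relaxed optimum would be about 47.4, but features are indivisible.
Y + H + S + Z: effort 2 + 5 + 5 + 2 = 14 ≤ 19, user value 3 + 18 + 7 + 15 = 43.
Y + L + H + Z: effort 2 + 8 + 5 + 2 = 17 ≤ 19, user value 3 + 7 + 18 + 15 = 43.
Y + H + Z + R: effort 2 + 5 + 2 + 9 = 18 ≤ 19, user value 3 + 18 + 15 + 8 = 44.
Best is Y, H, Z, and R with total user value 44.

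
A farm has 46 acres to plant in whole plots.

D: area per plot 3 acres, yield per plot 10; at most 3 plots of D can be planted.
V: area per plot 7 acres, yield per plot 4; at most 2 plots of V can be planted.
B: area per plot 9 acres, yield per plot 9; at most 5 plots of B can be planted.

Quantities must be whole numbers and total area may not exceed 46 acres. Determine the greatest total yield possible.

D has the best ratio (10/3); taking only D gives at most 3×10 = 30 (stopped by the supply cap of 3).
Mixing does better — 3×D and 4×B: area 45 ≤ 46, yield 3·10 + 4·9 = 66.

66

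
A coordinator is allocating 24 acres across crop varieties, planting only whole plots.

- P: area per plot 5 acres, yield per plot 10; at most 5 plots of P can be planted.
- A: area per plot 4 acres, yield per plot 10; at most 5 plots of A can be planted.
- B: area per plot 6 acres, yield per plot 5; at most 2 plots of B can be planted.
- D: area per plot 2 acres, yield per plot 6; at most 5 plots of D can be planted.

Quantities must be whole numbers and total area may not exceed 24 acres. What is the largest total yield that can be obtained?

64

Take 4×A and 4×D: area 24 ≤ 24, yield 4·10 + 4·6 = 64.
No other integer combination yields more.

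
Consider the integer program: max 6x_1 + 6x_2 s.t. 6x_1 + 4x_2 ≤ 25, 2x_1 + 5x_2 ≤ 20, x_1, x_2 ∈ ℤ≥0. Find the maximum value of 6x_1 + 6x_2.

(x_1,x_2)=(2,3): 6·2+4·3=24≤25, 2·2+5·3=19≤20, objective 30.
(x_1,x_2)=(1,3): 6·1+4·3=18≤25, 2·1+5·3=17≤20, objective 24.
(x_1,x_2)=(2,2): 6·2+4·2=20≤25, 2·2+5·2=14≤20, objective 24.
No feasible integer point exceeds 30.

30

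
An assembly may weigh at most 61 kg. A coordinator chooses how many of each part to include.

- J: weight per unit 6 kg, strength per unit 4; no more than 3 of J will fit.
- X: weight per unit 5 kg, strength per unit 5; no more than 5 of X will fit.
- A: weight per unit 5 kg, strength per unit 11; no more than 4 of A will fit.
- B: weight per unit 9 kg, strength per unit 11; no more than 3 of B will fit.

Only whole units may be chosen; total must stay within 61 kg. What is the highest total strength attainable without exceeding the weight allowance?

This is a bounded integer knapsack.
2×X, 4×A, and 3×B: weight 57 ≤ 61, strength 2·5 + 4·11 + 3·11 = 87.
4×X, 4×A, and 2×B: weight 58 ≤ 61, strength 4·5 + 4·11 + 2·11 = 86.
Best is 87.

87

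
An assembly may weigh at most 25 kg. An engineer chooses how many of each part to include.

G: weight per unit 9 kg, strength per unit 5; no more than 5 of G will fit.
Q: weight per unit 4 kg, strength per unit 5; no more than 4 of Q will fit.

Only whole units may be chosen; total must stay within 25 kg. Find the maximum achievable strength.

Q has the best ratio (5/4); taking only Q gives at most 4×5 = 20 (stopped by the supply cap of 4).
Mixing does better — 1×G and 4×Q: weight 25 ≤ 25, strength 1·5 + 4·5 = 25.

25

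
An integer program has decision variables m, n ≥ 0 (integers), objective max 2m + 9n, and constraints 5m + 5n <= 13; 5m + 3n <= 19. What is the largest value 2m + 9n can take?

18

(m,n)=(0,2) is feasible, giving 18.
(m,n)=(1,1) is feasible, giving 11.
(m,n)=(0,1) is feasible, giving 9.
No feasible integer point exceeds 18.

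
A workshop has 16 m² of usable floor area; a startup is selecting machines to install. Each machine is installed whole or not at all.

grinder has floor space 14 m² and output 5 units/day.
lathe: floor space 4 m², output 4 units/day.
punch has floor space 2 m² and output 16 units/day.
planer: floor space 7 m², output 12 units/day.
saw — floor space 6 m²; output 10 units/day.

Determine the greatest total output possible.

38

Take punch, planer, and saw: floor space 2 + 7 + 6 = 15 ≤ 16, output 16 + 12 + 10 = 38.
No other feasible combination does better.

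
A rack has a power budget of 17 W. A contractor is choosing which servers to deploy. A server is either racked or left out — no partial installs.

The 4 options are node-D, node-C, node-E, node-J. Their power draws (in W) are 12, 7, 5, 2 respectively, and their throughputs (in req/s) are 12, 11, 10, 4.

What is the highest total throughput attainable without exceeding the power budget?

25

Take node-C, node-E, and node-J: power draw 7 + 5 + 2 = 14 ≤ 17, throughput 11 + 10 + 4 = 25.
No other feasible combination does better.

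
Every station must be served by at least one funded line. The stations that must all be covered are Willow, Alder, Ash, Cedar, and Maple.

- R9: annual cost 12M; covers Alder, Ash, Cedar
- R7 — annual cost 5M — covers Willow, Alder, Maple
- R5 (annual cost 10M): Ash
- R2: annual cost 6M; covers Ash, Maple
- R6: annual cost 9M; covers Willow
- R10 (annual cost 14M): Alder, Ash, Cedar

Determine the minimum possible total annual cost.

Choose R9 and R7: together they cover Willow, Alder, Ash, Cedar, Maple — every station.
Total annual cost: 12 + 5 = 17.
No cover costs less than 17.

17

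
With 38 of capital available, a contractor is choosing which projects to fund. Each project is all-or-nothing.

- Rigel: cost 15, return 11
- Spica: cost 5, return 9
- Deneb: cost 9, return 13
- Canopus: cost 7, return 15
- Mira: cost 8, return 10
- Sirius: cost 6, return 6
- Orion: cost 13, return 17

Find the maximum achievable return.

55

Allowing fractional choices, the relaxed optimum would be about 59.0, but projects are indivisible.
Spica + Deneb + Canopus + Orion: cost 5 + 9 + 7 + 13 = 34 ≤ 38, return 9 + 13 + 15 + 17 = 54.
Spica + Deneb + Canopus + Mira + Sirius: cost 5 + 9 + 7 + 8 + 6 = 35 ≤ 38, return 9 + 13 + 15 + 10 + 6 = 53.
Deneb + Canopus + Mira + Orion: cost 9 + 7 + 8 + 13 = 37 ≤ 38, return 13 + 15 + 10 + 17 = 55.
Best is Deneb, Canopus, Mira, and Orion with total return 55.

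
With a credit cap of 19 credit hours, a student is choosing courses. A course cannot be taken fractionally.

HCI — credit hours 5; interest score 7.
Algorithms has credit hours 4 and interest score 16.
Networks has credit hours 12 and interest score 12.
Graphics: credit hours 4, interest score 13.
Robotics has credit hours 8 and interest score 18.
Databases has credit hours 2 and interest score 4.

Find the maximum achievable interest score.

Algorithms + Graphics + Robotics: credit hours 4 + 4 + 8 = 16 ≤ 19, interest score 16 + 13 + 18 = 47.
HCI + Algorithms + Robotics + Databases: credit hours 5 + 4 + 8 + 2 = 19 ≤ 19, interest score 7 + 16 + 18 + 4 = 45.
Algorithms + Graphics + Robotics + Databases: credit hours 4 + 4 + 8 + 2 = 18 ≤ 19, interest score 16 + 13 + 18 + 4 = 51.
Best is Algorithms, Graphics, Robotics, and Databases with total interest score 51.

51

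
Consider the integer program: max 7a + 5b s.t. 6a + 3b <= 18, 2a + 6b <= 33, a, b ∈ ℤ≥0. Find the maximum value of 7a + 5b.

27

Relaxing integrality, the LP optimum is 29.10 at (a,b) = (0.3, 5.4), which is not an integer point.
(a,b)=(1,4): 6·1+3·4=18≤18, 2·1+6·4=26≤33, objective 27.
(a,b)=(0,5): 6·0+3·5=15≤18, 2·0+6·5=30≤33, objective 25.
Maximum is 27 at (a,b)=(1,4).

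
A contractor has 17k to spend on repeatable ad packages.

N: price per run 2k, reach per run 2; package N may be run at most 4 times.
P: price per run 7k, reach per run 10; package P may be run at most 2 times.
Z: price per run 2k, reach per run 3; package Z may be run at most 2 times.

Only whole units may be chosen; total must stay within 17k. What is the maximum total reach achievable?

Take 2×P and 1×Z: price 16 ≤ 17, reach 2·10 + 1·3 = 23.
No other integer combination yields more.

23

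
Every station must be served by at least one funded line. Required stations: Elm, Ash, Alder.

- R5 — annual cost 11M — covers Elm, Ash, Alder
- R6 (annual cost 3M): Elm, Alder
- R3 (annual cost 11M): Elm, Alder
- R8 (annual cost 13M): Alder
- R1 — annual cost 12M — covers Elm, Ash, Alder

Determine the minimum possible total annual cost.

The greedy cost-per-new-station heuristic would pick R6 and R5 for 14, but a cheaper cover exists.
R5 alone covers Elm, Ash, Alder — every station.
Total annual cost: 11.
No cover costs less than 11.

11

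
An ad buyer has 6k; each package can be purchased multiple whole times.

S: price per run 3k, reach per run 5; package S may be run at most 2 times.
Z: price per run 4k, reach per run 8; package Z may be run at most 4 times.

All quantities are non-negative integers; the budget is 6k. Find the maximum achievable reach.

Take 2×S: price 6 ≤ 6, reach 2·5 = 10.
No other integer combination yields more.

10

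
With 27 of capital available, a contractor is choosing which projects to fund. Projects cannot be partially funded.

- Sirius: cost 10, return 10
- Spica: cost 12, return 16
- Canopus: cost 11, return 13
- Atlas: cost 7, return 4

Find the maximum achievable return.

Take Spica and Canopus: cost 12 + 11 = 23 ≤ 27, return 16 + 13 = 29.
No other feasible combination does better.

29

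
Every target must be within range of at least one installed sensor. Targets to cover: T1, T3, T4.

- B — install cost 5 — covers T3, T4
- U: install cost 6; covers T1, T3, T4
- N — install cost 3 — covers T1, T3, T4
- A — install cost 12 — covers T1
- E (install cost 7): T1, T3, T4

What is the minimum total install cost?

N alone covers T1, T3, T4 — every target.
Total install cost: 3.

3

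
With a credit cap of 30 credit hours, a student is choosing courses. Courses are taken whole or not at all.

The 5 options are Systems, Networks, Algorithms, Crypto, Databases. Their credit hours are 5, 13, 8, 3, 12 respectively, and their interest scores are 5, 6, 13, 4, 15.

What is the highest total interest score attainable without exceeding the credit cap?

This is a 0-1 knapsack instance.
Algorithms + Crypto + Databases: credit hours 8 + 3 + 12 = 23 ≤ 30, interest score 13 + 4 + 15 = 32.
Systems + Algorithms + Databases: credit hours 5 + 8 + 12 = 25 ≤ 30, interest score 5 + 13 + 15 = 33.
Systems + Algorithms + Crypto + Databases: credit hours 5 + 8 + 3 + 12 = 28 ≤ 30, interest score 5 + 13 + 4 + 15 = 37.
Best is Systems, Algorithms, Crypto, and Databases with total interest score 37.

37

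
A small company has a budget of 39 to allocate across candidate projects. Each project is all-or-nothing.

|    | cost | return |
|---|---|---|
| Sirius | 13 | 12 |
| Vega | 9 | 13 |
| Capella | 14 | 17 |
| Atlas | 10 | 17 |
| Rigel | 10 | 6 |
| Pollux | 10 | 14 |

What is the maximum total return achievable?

50

Take Vega, Atlas, Rigel, and Pollux: cost 9 + 10 + 10 + 10 = 39 ≤ 39, return 13 + 17 + 6 + 14 = 50.
No other feasible combination does better.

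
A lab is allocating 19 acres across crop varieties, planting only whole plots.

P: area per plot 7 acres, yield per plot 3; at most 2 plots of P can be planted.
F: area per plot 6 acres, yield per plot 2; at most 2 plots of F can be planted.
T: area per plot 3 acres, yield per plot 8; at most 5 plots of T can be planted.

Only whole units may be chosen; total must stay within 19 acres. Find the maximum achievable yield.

40

T has the best ratio (8/3); taking only T gives at most 5×8 = 40 (stopped by the supply cap of 5).
Optimal: 5×T: area 15 ≤ 19, yield 5·8 = 40.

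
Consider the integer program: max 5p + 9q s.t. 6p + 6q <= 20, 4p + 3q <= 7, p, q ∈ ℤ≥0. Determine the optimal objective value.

18

Relaxing integrality, the LP optimum is 21.00 at (p,q) = (0, 2.33), which is not an integer point.
(p,q)=(0,2): 6·0+6·2=12≤20, 4·0+3·2=6≤7, objective 18.
(p,q)=(1,1): 6·1+6·1=12≤20, 4·1+3·1=7≤7, objective 14.
(p,q)=(0,1): 6·0+6·1=6≤20, 4·0+3·1=3≤7, objective 9.
The best lattice point is (0,2), giving 18.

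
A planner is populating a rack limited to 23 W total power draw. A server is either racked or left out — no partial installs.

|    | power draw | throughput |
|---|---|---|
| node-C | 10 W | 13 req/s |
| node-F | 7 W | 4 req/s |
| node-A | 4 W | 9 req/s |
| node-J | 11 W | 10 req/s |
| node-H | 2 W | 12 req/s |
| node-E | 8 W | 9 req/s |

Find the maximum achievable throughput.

Allowing fractional choices, the relaxed optimum would be about 41.9, but servers are indivisible.
node-C + node-J + node-H: power draw 10 + 11 + 2 = 23 ≤ 23, throughput 13 + 10 + 12 = 35.
node-C + node-A + node-H: power draw 10 + 4 + 2 = 16 ≤ 23, throughput 13 + 9 + 12 = 34.
node-C + node-F + node-A + node-H: power draw 10 + 7 + 4 + 2 = 23 ≤ 23, throughput 13 + 4 + 9 + 12 = 38.
Best is node-C, node-F, node-A, and node-H with total throughput 38.

38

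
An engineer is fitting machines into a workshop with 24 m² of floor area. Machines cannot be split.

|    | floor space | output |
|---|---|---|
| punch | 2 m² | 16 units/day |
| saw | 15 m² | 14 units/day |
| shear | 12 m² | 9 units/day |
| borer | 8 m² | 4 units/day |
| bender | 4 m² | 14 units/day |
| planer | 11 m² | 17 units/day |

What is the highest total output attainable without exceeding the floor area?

punch + bender + planer: floor space 2 + 4 + 11 = 17 ≤ 24, output 16 + 14 + 17 = 47.
punch + shear + bender: floor space 2 + 12 + 4 = 18 ≤ 24, output 16 + 9 + 14 = 39.
punch + saw + bender: floor space 2 + 15 + 4 = 21 ≤ 24, output 16 + 14 + 14 = 44.
Best is punch, bender, and planer with total output 47.

47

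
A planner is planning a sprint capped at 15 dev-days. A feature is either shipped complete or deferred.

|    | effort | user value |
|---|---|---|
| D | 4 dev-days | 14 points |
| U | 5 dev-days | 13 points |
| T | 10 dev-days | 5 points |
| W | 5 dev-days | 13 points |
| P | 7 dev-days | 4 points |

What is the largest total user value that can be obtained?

Allowing fractional choices, the relaxed optimum would be about 40.6, but features are indivisible.
D + U: effort 4 + 5 = 9 ≤ 15, user value 14 + 13 = 27.
D + U + W: effort 4 + 5 + 5 = 14 ≤ 15, user value 14 + 13 + 13 = 40.
Best is D, U, and W with total user value 40.

40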